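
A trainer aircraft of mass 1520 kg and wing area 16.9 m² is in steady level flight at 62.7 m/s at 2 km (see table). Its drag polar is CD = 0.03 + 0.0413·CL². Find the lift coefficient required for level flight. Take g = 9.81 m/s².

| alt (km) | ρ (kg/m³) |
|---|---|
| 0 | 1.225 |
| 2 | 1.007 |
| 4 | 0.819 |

CL = 0.446

At 2 km, from the table: ρ = 1.007 kg/m³.
Level flight ⇒ L = W = m·g = 1520 × 9.81 = 14911 N.
Dynamic pressure q = 0.5 × 1.007 × 62.7² = 1979 Pa.
Required CL = L/(qS) = 14911/(1979·16.9) = 0.4457.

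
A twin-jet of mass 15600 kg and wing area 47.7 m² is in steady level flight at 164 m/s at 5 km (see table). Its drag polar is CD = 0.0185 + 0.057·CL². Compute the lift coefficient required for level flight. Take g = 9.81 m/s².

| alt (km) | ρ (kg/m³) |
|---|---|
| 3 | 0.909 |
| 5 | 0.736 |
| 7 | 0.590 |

CL = 0.324

At 5 km, from the table: ρ = 0.736 kg/m³.
Level flight ⇒ L = W = m·g = 15600 × 9.81 = 1.5304×10^5 N.
Dynamic pressure q = 0.5 × 0.736 × 164² = 9898 Pa.
CL = 2W/(ρv²S) = 2×1.5304×10^5/(0.736×164²×47.7) = 0.3241.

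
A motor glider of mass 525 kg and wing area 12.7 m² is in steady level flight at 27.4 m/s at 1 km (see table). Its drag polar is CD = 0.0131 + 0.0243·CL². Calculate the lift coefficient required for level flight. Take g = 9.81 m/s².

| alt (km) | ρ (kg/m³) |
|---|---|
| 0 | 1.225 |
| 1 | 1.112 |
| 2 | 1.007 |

CL = 0.972

At 1 km, from the table: ρ = 1.112 kg/m³.
Weight W = mg = 525 × 9.81 = 5150.2 N; in level flight L = W.
Dynamic pressure q = 0.5 × 1.112 × 27.4² = 417.4 Pa.
CL = 2W/(ρv²S) = 2×5150.2/(1.112×27.4²×12.7) = 0.9715.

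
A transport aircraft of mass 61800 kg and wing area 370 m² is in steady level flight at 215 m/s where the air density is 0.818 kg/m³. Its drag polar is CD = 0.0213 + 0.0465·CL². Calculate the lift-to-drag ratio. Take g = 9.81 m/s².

L/D = 4

In steady level flight, lift balances weight: W = mg = 61800 × 9.81 = 6.0626×10^5 N.
Dynamic pressure q = 0.5 × 0.818 × 215² = 18910 Pa.
CL = 2W/(ρv²S) = 2×6.0626×10^5/(0.818×215²×370) = 0.08667.
CD = 0.0213 + 0.0465 × 0.08667² = 0.02165.
L/D = CL/CD = 0.08667 / 0.02165 = 4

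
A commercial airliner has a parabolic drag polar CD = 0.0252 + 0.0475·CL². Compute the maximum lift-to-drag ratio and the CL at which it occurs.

For CD = CD0 + K·CL², (L/D)max occurs at CL* = √(CD0/K) and equals 1/(2√(K·CD0)).
(L/D)max = 1/(2√(0.0475 × 0.0252)) = 1/(2 × 0.0346) = 14.5
CL* = √(0.0252/0.0475) = 0.728

(L/D)max = 14.5, at CL = 0.728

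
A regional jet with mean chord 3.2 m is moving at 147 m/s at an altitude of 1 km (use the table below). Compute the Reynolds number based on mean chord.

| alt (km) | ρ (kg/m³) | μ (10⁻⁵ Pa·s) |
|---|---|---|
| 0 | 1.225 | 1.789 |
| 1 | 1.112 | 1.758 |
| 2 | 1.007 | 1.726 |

Re = 2.98×10^7

At 1 km, from the table: ρ = 1.112 kg/m³, μ = 1.758×10⁻⁵ Pa·s.
Re = ρ·v·c/μ = 1.112 × 147 × 3.2 / (1.758×10⁻⁵) = 2.98×10^7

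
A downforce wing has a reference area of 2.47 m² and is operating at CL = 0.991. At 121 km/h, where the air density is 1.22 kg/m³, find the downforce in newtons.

Convert speed: v = 121 km/h ÷ 3.6 = 33.61 m/s.
L = ½ρv²S·CL = ½ × 1.22 × 33.61² × 2.47 × 0.991 = 1690 N

L = 1690 N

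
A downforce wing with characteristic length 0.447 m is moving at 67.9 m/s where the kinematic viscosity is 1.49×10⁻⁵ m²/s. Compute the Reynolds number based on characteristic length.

Re = v·c/ν = 67.9 × 0.447 / (1.49×10⁻⁵) = 2.04×10^6

Re = 2.04×10^6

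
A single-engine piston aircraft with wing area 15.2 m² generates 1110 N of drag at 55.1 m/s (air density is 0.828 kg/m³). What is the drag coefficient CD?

CD = 0.0581

From D = ½ρv²S·CD, rearranging gives CD = 2D/(ρv²S).
CD = 2 × 1110 / (0.828 × 55.1² × 15.2) = 0.0581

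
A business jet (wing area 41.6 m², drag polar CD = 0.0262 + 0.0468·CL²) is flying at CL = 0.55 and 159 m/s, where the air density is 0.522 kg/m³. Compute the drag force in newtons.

D = 11100 N

CD = 0.0262 + 0.0468 × 0.55² = 0.04036
D = ½ρv²S·CD = ½ × 0.522 × 159² × 41.6 × 0.04036 = 11100 N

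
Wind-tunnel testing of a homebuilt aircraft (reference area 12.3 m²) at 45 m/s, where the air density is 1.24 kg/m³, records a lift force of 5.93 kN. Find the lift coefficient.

CL = 0.384

From L = ½ρv²S·CL, rearranging gives CL = 2L/(ρv²S).
CL = 2 × 5930 / (1.24 × 45² × 12.3) = 0.384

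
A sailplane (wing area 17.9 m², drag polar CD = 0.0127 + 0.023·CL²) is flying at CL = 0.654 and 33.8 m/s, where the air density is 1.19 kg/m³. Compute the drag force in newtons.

CD = 0.0127 + 0.023 × 0.654² = 0.02254
D = ½ρv²S·CD = ½ × 1.19 × 33.8² × 17.9 × 0.02254 = 274 N

D = 274 N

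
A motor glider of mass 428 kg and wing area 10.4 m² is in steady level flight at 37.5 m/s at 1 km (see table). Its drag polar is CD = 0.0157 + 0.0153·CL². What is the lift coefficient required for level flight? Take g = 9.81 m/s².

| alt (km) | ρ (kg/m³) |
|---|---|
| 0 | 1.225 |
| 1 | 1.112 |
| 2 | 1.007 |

CL = 0.516

At 1 km, from the table: ρ = 1.112 kg/m³.
Weight W = mg = 428 × 9.81 = 4198.7 N; in level flight L = W.
q = ½ρv² = ½ × 1.112 × 37.5² = 781.9 Pa.
Required CL = L/(qS) = 4198.7/(781.9·10.4) = 0.5163.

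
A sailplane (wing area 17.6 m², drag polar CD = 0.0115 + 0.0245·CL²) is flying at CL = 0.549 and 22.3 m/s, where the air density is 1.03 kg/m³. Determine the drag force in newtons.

CD = 0.0115 + 0.0245 × 0.549² = 0.01888
D = ½ρv²S·CD = ½ × 1.03 × 22.3² × 17.6 × 0.01888 = 85.1 N

D = 85.1 N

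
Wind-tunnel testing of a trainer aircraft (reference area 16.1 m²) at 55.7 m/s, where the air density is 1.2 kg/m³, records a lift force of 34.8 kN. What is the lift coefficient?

CL = 1.16

From L = ½ρv²S·CL, rearranging gives CL = 2L/(ρv²S).
CL = 2 × 34800 / (1.2 × 55.7² × 16.1) = 1.16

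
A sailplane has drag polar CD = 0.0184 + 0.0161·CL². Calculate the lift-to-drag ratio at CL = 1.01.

CD = 0.0184 + 0.0161 × 1.01² = 0.03482
L/D = CL/CD = 1.01 / 0.03482 = 29

L/D = 29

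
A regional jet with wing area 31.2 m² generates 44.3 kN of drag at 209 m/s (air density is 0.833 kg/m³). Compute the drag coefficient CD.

CD = 0.078

From D = ½ρv²S·CD, rearranging gives CD = 2D/(ρv²S).
CD = 2 × 44300 / (0.833 × 209² × 31.2) = 0.078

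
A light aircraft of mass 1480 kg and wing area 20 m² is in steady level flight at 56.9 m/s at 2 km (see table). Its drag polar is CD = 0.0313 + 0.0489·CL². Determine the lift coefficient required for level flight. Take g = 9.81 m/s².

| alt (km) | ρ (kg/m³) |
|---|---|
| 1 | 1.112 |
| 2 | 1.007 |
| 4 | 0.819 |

CL = 0.445

At 2 km, from the table: ρ = 1.007 kg/m³.
In steady level flight, lift balances weight: W = mg = 1480 × 9.81 = 14519 N.
Dynamic pressure q = 0.5 × 1.007 × 56.9² = 1630 Pa.
CL = W/(q·S) = 14519 / (1630 × 20) = 0.4453.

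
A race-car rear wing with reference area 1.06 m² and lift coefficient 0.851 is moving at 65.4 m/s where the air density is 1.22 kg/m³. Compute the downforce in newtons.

Dynamic pressure q = ½ρv² = ½ × 1.22 × 65.4² = 2609 Pa.
L = q·S·CL = 2609 × 1.06 × 0.851 = 2350 N

L = 2350 N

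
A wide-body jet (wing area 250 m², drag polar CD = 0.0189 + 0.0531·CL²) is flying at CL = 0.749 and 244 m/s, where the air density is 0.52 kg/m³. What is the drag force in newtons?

D = 1.88×10^5 N

CD = 0.0189 + 0.0531 × 0.749² = 0.04869
D = ½ρv²S·CD = ½ × 0.52 × 244² × 250 × 0.04869 = 1.88×10^5 N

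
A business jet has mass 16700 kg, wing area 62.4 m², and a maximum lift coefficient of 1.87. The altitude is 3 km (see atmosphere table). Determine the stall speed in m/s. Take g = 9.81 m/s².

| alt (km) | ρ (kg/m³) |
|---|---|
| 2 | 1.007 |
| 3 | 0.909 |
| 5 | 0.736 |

V_stall = 55.6 m/s

At 3 km, from the table: ρ = 0.909 kg/m³.
Weight W = mg = 16700 × 9.81 = 1.638×10^5 N.
From L = ½ρV²S·CL,max = W: V_stall = √(2W/(ρSCL,max)) = √(2·1.638×10^5/(0.909·62.4·1.87))
V_stall = √3089 = 55.6 m/s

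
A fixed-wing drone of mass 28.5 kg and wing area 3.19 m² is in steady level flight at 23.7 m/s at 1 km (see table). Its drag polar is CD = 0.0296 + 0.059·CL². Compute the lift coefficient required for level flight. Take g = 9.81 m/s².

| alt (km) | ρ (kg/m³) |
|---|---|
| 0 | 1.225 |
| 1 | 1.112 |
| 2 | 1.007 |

At 1 km, from the table: ρ = 1.112 kg/m³.
Weight W = mg = 28.5 × 9.81 = 279.59 N; in level flight L = W.
Dynamic pressure q = 0.5 × 1.112 × 23.7² = 312.3 Pa.
CL = W/(q·S) = 279.59 / (312.3 × 3.19) = 0.2806.

CL = 0.281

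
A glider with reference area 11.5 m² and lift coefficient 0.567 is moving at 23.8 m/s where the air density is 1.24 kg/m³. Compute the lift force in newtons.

L = ½ρv²S·CL = ½ × 1.24 × 23.8² × 11.5 × 0.567 = 2290 N

L = 2290 N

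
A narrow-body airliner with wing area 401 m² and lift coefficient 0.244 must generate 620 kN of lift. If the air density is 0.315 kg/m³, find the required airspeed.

v = 201 m/s

L = ½ρv²S·CL ⇒ v = √(2L/(ρ·S·CL))
v = √(2 × 6.2×10^5 / (0.315 × 401 × 0.244)) = √40230 = 201 m/s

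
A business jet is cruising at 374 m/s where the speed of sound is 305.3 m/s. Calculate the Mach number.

M = v/a = 374 / 305.3 = 1.23

M = 1.23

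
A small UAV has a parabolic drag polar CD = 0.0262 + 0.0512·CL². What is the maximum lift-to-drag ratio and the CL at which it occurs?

(L/D)max = 13.7, at CL = 0.715

For CD = CD0 + K·CL², (L/D)max occurs at CL* = √(CD0/K) and equals 1/(2√(K·CD0)).
(L/D)max = 1/(2√(0.0512 × 0.0262)) = 1/(2 × 0.03663) = 13.7
CL* = √(0.0262/0.0512) = 0.715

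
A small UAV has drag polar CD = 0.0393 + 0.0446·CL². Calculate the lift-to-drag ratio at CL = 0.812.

L/D = 11.8

CD = 0.0393 + 0.0446 × 0.812² = 0.06871
L/D = CL/CD = 0.812 / 0.06871 = 11.8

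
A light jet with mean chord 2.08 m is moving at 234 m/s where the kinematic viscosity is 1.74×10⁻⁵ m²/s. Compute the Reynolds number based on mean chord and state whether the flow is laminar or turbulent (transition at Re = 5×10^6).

Re = 2.8×10^7 (turbulent)

Re = v·c/ν = 234 × 2.08 / (1.74×10⁻⁵) = 2.8×10^7
Since 2.8×10^7 > 5×10^6, the flow is turbulent.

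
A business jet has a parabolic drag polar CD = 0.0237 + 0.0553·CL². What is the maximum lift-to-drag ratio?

(L/D)max = 13.8

For CD = CD0 + K·CL², (L/D)max occurs at CL* = √(CD0/K) and equals 1/(2√(K·CD0)).
(L/D)max = 1/(2√(0.0553 × 0.0237)) = 1/(2 × 0.0362) = 13.8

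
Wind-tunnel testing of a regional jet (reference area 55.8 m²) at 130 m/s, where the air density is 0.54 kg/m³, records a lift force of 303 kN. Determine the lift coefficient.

CL = 1.19

From L = ½ρv²S·CL, rearranging gives CL = 2L/(ρv²S).
CL = 2 × 3.03×10^5 / (0.54 × 130² × 55.8) = 1.19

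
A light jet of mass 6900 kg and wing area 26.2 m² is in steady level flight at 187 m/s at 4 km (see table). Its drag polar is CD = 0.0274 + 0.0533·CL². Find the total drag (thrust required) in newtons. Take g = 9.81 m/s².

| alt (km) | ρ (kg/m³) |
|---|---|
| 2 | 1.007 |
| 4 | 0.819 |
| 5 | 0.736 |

At 4 km, from the table: ρ = 0.819 kg/m³.
In steady level flight, lift balances weight: W = mg = 6900 × 9.81 = 67689 N.
q = ½ρv² = ½ × 0.819 × 187² = 14320 Pa.
Required CL = L/(qS) = 67689/(14320·26.2) = 0.1804.
CD = 0.0274 + 0.0533 × 0.1804² = 0.02913.
D = q·S·CD = 14320 × 26.2 × 0.02913 = 10930 N

D = 10900 N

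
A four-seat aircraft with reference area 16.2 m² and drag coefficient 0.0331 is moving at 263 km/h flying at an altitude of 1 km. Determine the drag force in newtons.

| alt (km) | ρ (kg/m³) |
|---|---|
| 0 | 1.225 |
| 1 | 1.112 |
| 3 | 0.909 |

D = 1590 N

At 1 km, from the table: ρ = 1.112 kg/m³.
Convert speed: v = 263 km/h ÷ 3.6 = 73.06 m/s.
Dynamic pressure q = ½ρv² = ½ × 1.112 × 73.06² = 2967 Pa.
D = q·S·CD = 2967 × 16.2 × 0.0331 = 1590 N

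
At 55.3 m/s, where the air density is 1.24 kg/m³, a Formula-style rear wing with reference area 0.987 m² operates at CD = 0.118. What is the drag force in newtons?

D = 221 N

D = ½ρv²S·CD = ½ × 1.24 × 55.3² × 0.987 × 0.118 = 221 N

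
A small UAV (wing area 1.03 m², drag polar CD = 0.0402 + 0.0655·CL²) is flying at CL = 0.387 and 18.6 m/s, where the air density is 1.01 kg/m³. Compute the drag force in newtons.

CD = 0.0402 + 0.0655 × 0.387² = 0.05001
D = ½ρv²S·CD = ½ × 1.01 × 18.6² × 1.03 × 0.05001 = 9 N

D = 9 N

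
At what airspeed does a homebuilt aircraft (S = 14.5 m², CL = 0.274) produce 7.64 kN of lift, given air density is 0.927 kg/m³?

L = ½ρv²S·CL ⇒ v = √(2L/(ρ·S·CL))
v = √(2 × 7640 / (0.927 × 14.5 × 0.274)) = √4149 = 64.4 m/s

v = 64.4 m/s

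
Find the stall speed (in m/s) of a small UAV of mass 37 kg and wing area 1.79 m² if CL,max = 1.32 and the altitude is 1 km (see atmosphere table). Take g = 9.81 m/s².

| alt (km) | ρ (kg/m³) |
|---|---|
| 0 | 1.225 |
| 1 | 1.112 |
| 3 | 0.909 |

At 1 km, from the table: ρ = 1.112 kg/m³.
At stall, lift equals weight: L = W = m·g = 37 × 9.81 = 363 N.
From L = ½ρV²S·CL,max = W: V_stall = √(2W/(ρSCL,max)) = √(2·363/(1.112·1.79·1.32))
V_stall = √276.3 = 16.6 m/s

V_stall = 16.6 m/s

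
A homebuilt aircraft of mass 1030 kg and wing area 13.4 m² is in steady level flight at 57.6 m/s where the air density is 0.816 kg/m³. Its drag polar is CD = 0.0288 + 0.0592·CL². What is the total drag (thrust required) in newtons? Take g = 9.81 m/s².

In steady level flight, lift balances weight: W = mg = 1030 × 9.81 = 10104 N.
Dynamic pressure q = 0.5 × 0.816 × 57.6² = 1354 Pa.
Required CL = L/(qS) = 10104/(1354·13.4) = 0.5571.
CD = 0.0288 + 0.0592 × 0.5571² = 0.04717.
D = q·S·CD = 1354 × 13.4 × 0.04717 = 855.6 N

D = 856 N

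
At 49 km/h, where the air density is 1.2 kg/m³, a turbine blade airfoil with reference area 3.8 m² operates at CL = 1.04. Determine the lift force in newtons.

Convert speed: v = 49 km/h ÷ 3.6 = 13.61 m/s.
L = ½ρv²S·CL = ½ × 1.2 × 13.61² × 3.8 × 1.04 = 439 N

L = 439 N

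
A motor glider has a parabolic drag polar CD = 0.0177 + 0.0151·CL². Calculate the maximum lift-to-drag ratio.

For CD = CD0 + K·CL², (L/D)max occurs at CL* = √(CD0/K) and equals 1/(2√(K·CD0)).
(L/D)max = 1/(2√(0.0151 × 0.0177)) = 1/(2 × 0.01635) = 30.6

(L/D)max = 30.6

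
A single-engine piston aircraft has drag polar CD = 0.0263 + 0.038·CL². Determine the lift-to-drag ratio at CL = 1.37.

L/D = 14

CD = 0.0263 + 0.038 × 1.37² = 0.09762
L/D = CL/CD = 1.37 / 0.09762 = 14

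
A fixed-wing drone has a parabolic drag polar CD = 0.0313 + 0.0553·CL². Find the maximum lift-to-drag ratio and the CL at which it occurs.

For CD = CD0 + K·CL², (L/D)max occurs at CL* = √(CD0/K) and equals 1/(2√(K·CD0)).
(L/D)max = 1/(2√(0.0553 × 0.0313)) = 1/(2 × 0.0416) = 12
CL* = √(0.0313/0.0553) = 0.752

(L/D)max = 12, at CL = 0.752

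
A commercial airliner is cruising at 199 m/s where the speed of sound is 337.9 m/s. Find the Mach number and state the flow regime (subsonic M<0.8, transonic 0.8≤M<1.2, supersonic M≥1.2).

M = 0.589 (subsonic)

M = v/a = 199 / 337.9 = 0.589
M = 0.589 → subsonic.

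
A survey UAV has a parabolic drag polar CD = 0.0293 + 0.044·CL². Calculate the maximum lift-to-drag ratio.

For CD = CD0 + K·CL², (L/D)max occurs at CL* = √(CD0/K) and equals 1/(2√(K·CD0)).
(L/D)max = 1/(2√(0.044 × 0.0293)) = 1/(2 × 0.03591) = 13.9

(L/D)max = 13.9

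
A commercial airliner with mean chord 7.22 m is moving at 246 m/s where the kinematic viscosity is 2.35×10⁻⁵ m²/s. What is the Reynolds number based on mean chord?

Re = v·c/ν = 246 × 7.22 / (2.35×10⁻⁵) = 7.56×10^7

Re = 7.56×10^7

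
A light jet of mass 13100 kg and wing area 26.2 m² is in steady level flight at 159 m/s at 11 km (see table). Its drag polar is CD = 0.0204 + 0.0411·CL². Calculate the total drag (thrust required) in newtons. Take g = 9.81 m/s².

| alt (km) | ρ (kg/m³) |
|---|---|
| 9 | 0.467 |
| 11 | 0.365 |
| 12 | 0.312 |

D = 8080 N

At 11 km, from the table: ρ = 0.365 kg/m³.
Level flight ⇒ L = W = m·g = 13100 × 9.81 = 1.2851×10^5 N.
q = ½ρv² = ½ × 0.365 × 159² = 4614 Pa.
CL = 2W/(ρv²S) = 2×1.2851×10^5/(0.365×159²×26.2) = 1.063.
CD = 0.0204 + 0.0411 × 1.063² = 0.06685.
D = q·S·CD = 4614 × 26.2 × 0.06685 = 8081 N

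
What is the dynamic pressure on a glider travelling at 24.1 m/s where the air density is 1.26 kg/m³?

q = ½ρv² = ½ × 1.26 × 24.1² = 366 Pa

q = 366 Pa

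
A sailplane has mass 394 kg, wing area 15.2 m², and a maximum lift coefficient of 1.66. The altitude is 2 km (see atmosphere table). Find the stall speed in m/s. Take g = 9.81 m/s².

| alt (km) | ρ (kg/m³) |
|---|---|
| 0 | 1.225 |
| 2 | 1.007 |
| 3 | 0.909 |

At 2 km, from the table: ρ = 1.007 kg/m³.
Stall occurs when L = W at CL,max. W = mg = 394 × 9.81 = 3865 N.
V_stall = √(2W/(ρ·S·CL,max)) = √(2 × 3865 / (1.007 × 15.2 × 1.66))
V_stall = √304.2 = 17.4 m/s

V_stall = 17.4 m/s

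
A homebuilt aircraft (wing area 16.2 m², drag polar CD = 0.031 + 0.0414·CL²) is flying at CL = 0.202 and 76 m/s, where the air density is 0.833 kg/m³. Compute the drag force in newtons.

D = 1270 N

CD = 0.031 + 0.0414 × 0.202² = 0.03269
D = ½ρv²S·CD = ½ × 0.833 × 76² × 16.2 × 0.03269 = 1270 N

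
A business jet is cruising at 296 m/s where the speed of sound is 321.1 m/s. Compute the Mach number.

M = v/a = 296 / 321.1 = 0.922

M = 0.922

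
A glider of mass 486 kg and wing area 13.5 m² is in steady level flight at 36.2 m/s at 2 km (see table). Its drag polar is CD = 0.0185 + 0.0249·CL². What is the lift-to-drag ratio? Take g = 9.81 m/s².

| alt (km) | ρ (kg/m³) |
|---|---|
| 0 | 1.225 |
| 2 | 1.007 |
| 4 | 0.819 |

At 2 km, from the table: ρ = 1.007 kg/m³.
Level flight ⇒ L = W = m·g = 486 × 9.81 = 4767.7 N.
Dynamic pressure q = 0.5 × 1.007 × 36.2² = 659.8 Pa.
Required CL = L/(qS) = 4767.7/(659.8·13.5) = 0.5352.
CD = 0.0185 + 0.0249 × 0.5352² = 0.02563.
L/D = CL/CD = 0.5352 / 0.02563 = 20.9

L/D = 20.9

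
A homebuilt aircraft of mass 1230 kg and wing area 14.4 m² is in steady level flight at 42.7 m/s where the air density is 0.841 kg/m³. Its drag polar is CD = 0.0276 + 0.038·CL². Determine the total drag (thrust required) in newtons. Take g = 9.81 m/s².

In steady level flight, lift balances weight: W = mg = 1230 × 9.81 = 12066 N.
Dynamic pressure q = 0.5 × 0.841 × 42.7² = 766.7 Pa.
CL = 2W/(ρv²S) = 2×12066/(0.841×42.7²×14.4) = 1.093.
CD = 0.0276 + 0.038 × 1.093² = 0.07299.
D = q·S·CD = 766.7 × 14.4 × 0.07299 = 805.8 N

D = 806 N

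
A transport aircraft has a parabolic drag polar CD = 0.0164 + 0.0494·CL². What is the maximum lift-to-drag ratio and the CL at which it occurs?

(L/D)max = 17.6, at CL = 0.576

For CD = CD0 + K·CL², (L/D)max occurs at CL* = √(CD0/K) and equals 1/(2√(K·CD0)).
(L/D)max = 1/(2√(0.0494 × 0.0164)) = 1/(2 × 0.02846) = 17.6
CL* = √(0.0164/0.0494) = 0.576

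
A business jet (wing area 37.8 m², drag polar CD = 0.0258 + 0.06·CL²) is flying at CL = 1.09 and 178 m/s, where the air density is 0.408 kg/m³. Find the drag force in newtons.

D = 23700 N

CD = 0.0258 + 0.06 × 1.09² = 0.09709
D = ½ρv²S·CD = ½ × 0.408 × 178² × 37.8 × 0.09709 = 23700 N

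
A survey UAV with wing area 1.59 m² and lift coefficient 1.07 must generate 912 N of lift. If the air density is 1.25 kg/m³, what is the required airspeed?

v = 29.3 m/s

L = ½ρv²S·CL ⇒ v = √(2L/(ρ·S·CL))
v = √(2 × 912 / (1.25 × 1.59 × 1.07)) = √857.7 = 29.3 m/s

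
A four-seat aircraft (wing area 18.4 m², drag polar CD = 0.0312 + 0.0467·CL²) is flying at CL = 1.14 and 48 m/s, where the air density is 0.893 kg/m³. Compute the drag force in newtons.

D = 1740 N

CD = 0.0312 + 0.0467 × 1.14² = 0.09189
D = ½ρv²S·CD = ½ × 0.893 × 48² × 18.4 × 0.09189 = 1740 N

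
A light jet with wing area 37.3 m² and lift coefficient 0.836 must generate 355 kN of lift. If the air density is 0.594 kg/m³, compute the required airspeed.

v = 196 m/s

L = ½ρv²S·CL ⇒ v = √(2L/(ρ·S·CL))
v = √(2 × 3.55×10^5 / (0.594 × 37.3 × 0.836)) = √38330 = 196 m/s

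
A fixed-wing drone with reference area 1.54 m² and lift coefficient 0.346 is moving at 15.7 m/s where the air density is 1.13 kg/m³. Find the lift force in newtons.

Dynamic pressure q = ½ρv² = ½ × 1.13 × 15.7² = 139.3 Pa.
L = q·S·CL = 139.3 × 1.54 × 0.346 = 74.2 N

L = 74.2 N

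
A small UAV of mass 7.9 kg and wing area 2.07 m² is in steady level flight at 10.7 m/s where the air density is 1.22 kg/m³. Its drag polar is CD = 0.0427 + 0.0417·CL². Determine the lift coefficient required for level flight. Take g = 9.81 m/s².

CL = 0.536

Level flight ⇒ L = W = m·g = 7.9 × 9.81 = 77.499 N.
Dynamic pressure q = 0.5 × 1.22 × 10.7² = 69.84 Pa.
CL = W/(q·S) = 77.499 / (69.84 × 2.07) = 0.5361.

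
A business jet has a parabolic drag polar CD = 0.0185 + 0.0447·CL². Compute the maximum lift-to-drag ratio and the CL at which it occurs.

(L/D)max = 17.4, at CL = 0.643

For CD = CD0 + K·CL², (L/D)max occurs at CL* = √(CD0/K) and equals 1/(2√(K·CD0)).
(L/D)max = 1/(2√(0.0447 × 0.0185)) = 1/(2 × 0.02876) = 17.4
CL* = √(0.0185/0.0447) = 0.643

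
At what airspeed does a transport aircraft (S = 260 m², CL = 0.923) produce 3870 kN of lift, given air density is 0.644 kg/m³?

v = 224 m/s

L = ½ρv²S·CL ⇒ v = √(2L/(ρ·S·CL))
v = √(2 × 3.87×10^6 / (0.644 × 260 × 0.923)) = √50080 = 224 m/s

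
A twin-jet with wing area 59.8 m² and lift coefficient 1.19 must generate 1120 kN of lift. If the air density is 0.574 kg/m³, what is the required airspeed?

L = ½ρv²S·CL ⇒ v = √(2L/(ρ·S·CL))
v = √(2 × 1.12×10^6 / (0.574 × 59.8 × 1.19)) = √54840 = 234 m/s

v = 234 m/s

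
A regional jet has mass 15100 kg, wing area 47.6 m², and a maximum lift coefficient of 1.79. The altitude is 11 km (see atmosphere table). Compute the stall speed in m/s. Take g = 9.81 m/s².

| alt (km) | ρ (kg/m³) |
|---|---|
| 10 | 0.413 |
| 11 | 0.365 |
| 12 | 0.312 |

V_stall = 97.6 m/s

At 11 km, from the table: ρ = 0.365 kg/m³.
At stall, lift equals weight: L = W = m·g = 15100 × 9.81 = 1.481×10^5 N.
V_stall = √(2W/(ρ·S·CL,max)) = √(2 × 1.481×10^5 / (0.365 × 47.6 × 1.79))
V_stall = √9526 = 97.6 m/s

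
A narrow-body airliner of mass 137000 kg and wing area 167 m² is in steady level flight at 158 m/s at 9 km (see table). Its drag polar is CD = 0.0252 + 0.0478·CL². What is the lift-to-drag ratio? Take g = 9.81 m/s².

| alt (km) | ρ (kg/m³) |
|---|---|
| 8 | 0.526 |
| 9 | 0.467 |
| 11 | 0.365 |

At 9 km, from the table: ρ = 0.467 kg/m³.
Level flight ⇒ L = W = m·g = 137000 × 9.81 = 1.344×10^6 N.
q = ½ρv² = ½ × 0.467 × 158² = 5829 Pa.
CL = W/(q·S) = 1.344×10^6 / (5829 × 167) = 1.381.
CD = 0.0252 + 0.0478 × 1.381² = 0.1163.
L/D = CL/CD = 1.381 / 0.1163 = 11.9

L/D = 11.9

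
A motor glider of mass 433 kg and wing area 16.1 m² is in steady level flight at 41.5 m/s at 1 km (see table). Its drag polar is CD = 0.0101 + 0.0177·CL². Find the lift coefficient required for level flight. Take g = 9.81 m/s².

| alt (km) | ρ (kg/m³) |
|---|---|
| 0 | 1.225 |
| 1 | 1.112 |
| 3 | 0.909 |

At 1 km, from the table: ρ = 1.112 kg/m³.
Level flight ⇒ L = W = m·g = 433 × 9.81 = 4247.7 N.
q = ½ρv² = ½ × 1.112 × 41.5² = 957.6 Pa.
CL = W/(q·S) = 4247.7 / (957.6 × 16.1) = 0.2755.

CL = 0.276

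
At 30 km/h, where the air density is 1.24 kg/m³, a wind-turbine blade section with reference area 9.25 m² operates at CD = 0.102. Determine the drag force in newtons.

Convert speed: v = 30 km/h ÷ 3.6 = 8.333 m/s.
Dynamic pressure q = ½ρv² = ½ × 1.24 × 8.333² = 43.06 Pa.
D = q·S·CD = 43.06 × 9.25 × 0.102 = 40.6 N

D = 40.6 N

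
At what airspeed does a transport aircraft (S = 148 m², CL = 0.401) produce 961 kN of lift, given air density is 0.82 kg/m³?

L = ½ρv²S·CL ⇒ v = √(2L/(ρ·S·CL))
v = √(2 × 9.61×10^5 / (0.82 × 148 × 0.401)) = √39490 = 199 m/s

v = 199 m/s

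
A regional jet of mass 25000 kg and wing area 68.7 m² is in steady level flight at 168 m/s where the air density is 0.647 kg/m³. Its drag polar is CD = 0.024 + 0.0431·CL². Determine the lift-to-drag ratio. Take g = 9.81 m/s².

L/D = 12.8

In steady level flight, lift balances weight: W = mg = 25000 × 9.81 = 2.4525×10^5 N.
q = ½ρv² = ½ × 0.647 × 168² = 9130 Pa.
Required CL = L/(qS) = 2.4525×10^5/(9130·68.7) = 0.391.
CD = 0.024 + 0.0431 × 0.391² = 0.03059.
L/D = CL/CD = 0.391 / 0.03059 = 12.8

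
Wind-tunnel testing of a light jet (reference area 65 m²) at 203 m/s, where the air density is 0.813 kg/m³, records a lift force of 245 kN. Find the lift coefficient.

CL = 0.225

From L = ½ρv²S·CL, rearranging gives CL = 2L/(ρv²S).
CL = 2 × 2.45×10^5 / (0.813 × 203² × 65) = 0.225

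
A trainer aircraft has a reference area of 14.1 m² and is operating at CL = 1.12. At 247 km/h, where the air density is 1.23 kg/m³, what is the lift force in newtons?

Convert speed: v = 247 km/h ÷ 3.6 = 68.61 m/s.
L = ½ρv²S·CL = ½ × 1.23 × 68.61² × 14.1 × 1.12 = 45700 N ≈ 45.7 kN

L = 45700 N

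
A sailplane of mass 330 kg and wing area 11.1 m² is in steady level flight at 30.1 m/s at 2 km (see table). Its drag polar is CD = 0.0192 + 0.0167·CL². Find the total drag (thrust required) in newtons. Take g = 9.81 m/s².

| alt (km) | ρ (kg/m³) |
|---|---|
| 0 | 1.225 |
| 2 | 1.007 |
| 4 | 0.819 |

D = 132 N

At 2 km, from the table: ρ = 1.007 kg/m³.
In steady level flight, lift balances weight: W = mg = 330 × 9.81 = 3237.3 N.
q = ½ρv² = ½ × 1.007 × 30.1² = 456.2 Pa.
CL = W/(q·S) = 3237.3 / (456.2 × 11.1) = 0.6393.
CD = 0.0192 + 0.0167 × 0.6393² = 0.02603.
D = q·S·CD = 456.2 × 11.1 × 0.02603 = 131.8 N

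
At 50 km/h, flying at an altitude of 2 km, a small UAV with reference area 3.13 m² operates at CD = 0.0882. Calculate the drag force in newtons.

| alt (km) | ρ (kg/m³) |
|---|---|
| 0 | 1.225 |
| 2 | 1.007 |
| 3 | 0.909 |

D = 26.8 N

At 2 km, from the table: ρ = 1.007 kg/m³.
Convert speed: v = 50 km/h ÷ 3.6 = 13.89 m/s.
Dynamic pressure q = ½ρv² = ½ × 1.007 × 13.89² = 97.13 Pa.
D = q·S·CD = 97.13 × 3.13 × 0.0882 = 26.8 N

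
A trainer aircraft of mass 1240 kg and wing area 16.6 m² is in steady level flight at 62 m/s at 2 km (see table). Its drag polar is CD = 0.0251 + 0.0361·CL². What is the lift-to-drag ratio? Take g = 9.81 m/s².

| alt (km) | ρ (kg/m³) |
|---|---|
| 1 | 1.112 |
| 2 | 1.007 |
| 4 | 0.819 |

At 2 km, from the table: ρ = 1.007 kg/m³.
Weight W = mg = 1240 × 9.81 = 12164 N; in level flight L = W.
Dynamic pressure q = 0.5 × 1.007 × 62² = 1935 Pa.
Required CL = L/(qS) = 12164/(1935·16.6) = 0.3786.
CD = 0.0251 + 0.0361 × 0.3786² = 0.03027.
L/D = CL/CD = 0.3786 / 0.03027 = 12.5

L/D = 12.5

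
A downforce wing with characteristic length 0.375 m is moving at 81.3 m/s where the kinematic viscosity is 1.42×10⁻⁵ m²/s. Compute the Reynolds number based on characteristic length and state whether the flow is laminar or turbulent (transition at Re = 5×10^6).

Re = v·c/ν = 81.3 × 0.375 / (1.42×10⁻⁵) = 2.15×10^6
Since 2.15×10^6 < 5×10^6, the flow is laminar.

Re = 2.15×10^6 (laminar)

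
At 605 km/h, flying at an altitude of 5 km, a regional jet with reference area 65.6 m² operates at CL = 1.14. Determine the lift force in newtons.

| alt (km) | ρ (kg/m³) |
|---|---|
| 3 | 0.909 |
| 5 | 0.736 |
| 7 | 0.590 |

At 5 km, from the table: ρ = 0.736 kg/m³.
Convert speed: v = 605 km/h ÷ 3.6 = 168.1 m/s.
L = ½ρv²S·CL = ½ × 0.736 × 168.1² × 65.6 × 1.14 = 7.77×10^5 N ≈ 777 kN

L = 7.77×10^5 N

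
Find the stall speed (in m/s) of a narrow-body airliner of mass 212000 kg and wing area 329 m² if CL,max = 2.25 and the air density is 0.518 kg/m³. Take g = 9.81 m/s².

Stall occurs when L = W at CL,max. W = mg = 212000 × 9.81 = 2.08×10^6 N.
From L = ½ρV²S·CL,max = W: V_stall = √(2W/(ρSCL,max)) = √(2·2.08×10^6/(0.518·329·2.25))
V_stall = √10850 = 104 m/s

V_stall = 104 m/s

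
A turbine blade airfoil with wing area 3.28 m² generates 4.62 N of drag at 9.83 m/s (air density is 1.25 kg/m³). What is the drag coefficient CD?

From D = ½ρv²S·CD, rearranging gives CD = 2D/(ρv²S).
CD = 2 × 4.62 / (1.25 × 9.83² × 3.28) = 0.0233

CD = 0.0233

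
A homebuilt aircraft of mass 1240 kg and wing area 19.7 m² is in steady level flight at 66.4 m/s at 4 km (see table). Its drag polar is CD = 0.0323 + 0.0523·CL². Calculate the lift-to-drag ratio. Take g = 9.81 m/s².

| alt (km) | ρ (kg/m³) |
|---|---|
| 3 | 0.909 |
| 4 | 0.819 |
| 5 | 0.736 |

L/D = 8.9

At 4 km, from the table: ρ = 0.819 kg/m³.
Weight W = mg = 1240 × 9.81 = 12164 N; in level flight L = W.
q = ½ρv² = ½ × 0.819 × 66.4² = 1805 Pa.
CL = W/(q·S) = 12164 / (1805 × 19.7) = 0.342.
CD = 0.0323 + 0.0523 × 0.342² = 0.03842.
L/D = CL/CD = 0.342 / 0.03842 = 8.9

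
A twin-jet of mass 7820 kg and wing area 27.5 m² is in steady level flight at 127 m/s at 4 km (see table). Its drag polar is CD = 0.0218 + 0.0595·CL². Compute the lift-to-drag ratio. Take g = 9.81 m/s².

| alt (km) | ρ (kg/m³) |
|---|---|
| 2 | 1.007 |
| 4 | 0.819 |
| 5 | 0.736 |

L/D = 13

At 4 km, from the table: ρ = 0.819 kg/m³.
Level flight ⇒ L = W = m·g = 7820 × 9.81 = 76714 N.
q = ½ρv² = ½ × 0.819 × 127² = 6605 Pa.
Required CL = L/(qS) = 76714/(6605·27.5) = 0.4224.
CD = 0.0218 + 0.0595 × 0.4224² = 0.03241.
L/D = CL/CD = 0.4224 / 0.03241 = 13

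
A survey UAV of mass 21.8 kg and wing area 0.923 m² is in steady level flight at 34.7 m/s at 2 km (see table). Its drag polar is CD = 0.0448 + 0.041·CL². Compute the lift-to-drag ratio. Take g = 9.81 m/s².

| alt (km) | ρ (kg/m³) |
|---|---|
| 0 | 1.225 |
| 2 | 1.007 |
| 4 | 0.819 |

At 2 km, from the table: ρ = 1.007 kg/m³.
Weight W = mg = 21.8 × 9.81 = 213.86 N; in level flight L = W.
q = ½ρv² = ½ × 1.007 × 34.7² = 606.3 Pa.
CL = W/(q·S) = 213.86 / (606.3 × 0.923) = 0.3822.
CD = 0.0448 + 0.041 × 0.3822² = 0.05079.
L/D = CL/CD = 0.3822 / 0.05079 = 7.52

L/D = 7.52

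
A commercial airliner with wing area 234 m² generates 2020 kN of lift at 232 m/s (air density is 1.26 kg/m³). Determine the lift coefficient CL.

From L = ½ρv²S·CL, rearranging gives CL = 2L/(ρv²S).
CL = 2 × 2.02×10^6 / (1.26 × 232² × 234) = 0.255

CL = 0.255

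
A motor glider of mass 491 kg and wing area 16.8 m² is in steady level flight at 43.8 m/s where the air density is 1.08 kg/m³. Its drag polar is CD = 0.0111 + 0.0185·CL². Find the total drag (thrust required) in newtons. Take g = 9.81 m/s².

In steady level flight, lift balances weight: W = mg = 491 × 9.81 = 4816.7 N.
Dynamic pressure q = 0.5 × 1.08 × 43.8² = 1036 Pa.
CL = 2W/(ρv²S) = 2×4816.7/(1.08×43.8²×16.8) = 0.2768.
CD = 0.0111 + 0.0185 × 0.2768² = 0.01252.
D = q·S·CD = 1036 × 16.8 × 0.01252 = 217.8 N

D = 218 N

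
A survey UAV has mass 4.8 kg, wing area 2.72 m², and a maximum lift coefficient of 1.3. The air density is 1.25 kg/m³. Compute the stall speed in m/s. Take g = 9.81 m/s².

Weight W = mg = 4.8 × 9.81 = 47.09 N.
From L = ½ρV²S·CL,max = W: V_stall = √(2W/(ρSCL,max)) = √(2·47.09/(1.25·2.72·1.3))
V_stall = √21.31 = 4.62 m/s

V_stall = 4.62 m/s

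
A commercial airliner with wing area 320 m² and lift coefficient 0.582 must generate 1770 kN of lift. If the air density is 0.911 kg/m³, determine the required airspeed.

L = ½ρv²S·CL ⇒ v = √(2L/(ρ·S·CL))
v = √(2 × 1.77×10^6 / (0.911 × 320 × 0.582)) = √20860 = 144 m/s

v = 144 m/s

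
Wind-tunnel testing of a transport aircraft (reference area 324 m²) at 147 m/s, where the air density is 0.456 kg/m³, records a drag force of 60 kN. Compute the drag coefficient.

From D = ½ρv²S·CD, rearranging gives CD = 2D/(ρv²S).
CD = 2 × 60000 / (0.456 × 147² × 324) = 0.0376

CD = 0.0376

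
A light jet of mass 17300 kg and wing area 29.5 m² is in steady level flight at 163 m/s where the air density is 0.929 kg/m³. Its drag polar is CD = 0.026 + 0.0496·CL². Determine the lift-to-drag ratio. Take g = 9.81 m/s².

Level flight ⇒ L = W = m·g = 17300 × 9.81 = 1.6971×10^5 N.
Dynamic pressure q = 0.5 × 0.929 × 163² = 12340 Pa.
CL = W/(q·S) = 1.6971×10^5 / (12340 × 29.5) = 0.4662.
CD = 0.026 + 0.0496 × 0.4662² = 0.03678.
L/D = CL/CD = 0.4662 / 0.03678 = 12.7

L/D = 12.7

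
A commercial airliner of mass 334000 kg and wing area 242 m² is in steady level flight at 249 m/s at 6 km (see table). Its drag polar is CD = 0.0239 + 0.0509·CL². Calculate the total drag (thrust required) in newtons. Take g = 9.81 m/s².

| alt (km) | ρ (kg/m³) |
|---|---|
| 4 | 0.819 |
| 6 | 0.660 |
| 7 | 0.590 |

At 6 km, from the table: ρ = 0.660 kg/m³.
In steady level flight, lift balances weight: W = mg = 334000 × 9.81 = 3.2765×10^6 N.
Dynamic pressure q = 0.5 × 0.66 × 249² = 20460 Pa.
CL = W/(q·S) = 3.2765×10^6 / (20460 × 242) = 0.6617.
CD = 0.0239 + 0.0509 × 0.6617² = 0.04619.
D = q·S·CD = 20460 × 242 × 0.04619 = 2.287×10^5 N

D = 2.29×10^5 N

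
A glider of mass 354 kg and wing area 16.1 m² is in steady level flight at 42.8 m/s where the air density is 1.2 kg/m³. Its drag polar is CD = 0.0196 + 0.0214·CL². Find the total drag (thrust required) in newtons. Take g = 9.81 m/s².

D = 361 N

Level flight ⇒ L = W = m·g = 354 × 9.81 = 3472.7 N.
q = ½ρv² = ½ × 1.2 × 42.8² = 1099 Pa.
Required CL = L/(qS) = 3472.7/(1099·16.1) = 0.1962.
CD = 0.0196 + 0.0214 × 0.1962² = 0.02042.
D = q·S·CD = 1099 × 16.1 × 0.02042 = 361.4 N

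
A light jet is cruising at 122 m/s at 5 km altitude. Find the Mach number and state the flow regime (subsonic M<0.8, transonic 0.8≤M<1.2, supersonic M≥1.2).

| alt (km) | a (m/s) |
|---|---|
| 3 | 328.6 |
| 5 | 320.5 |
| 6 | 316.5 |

At 5 km, from the table: a = 320.5 m/s.
M = v/a = 122 / 320.5 = 0.381
M = 0.381 → subsonic.

M = 0.381 (subsonic)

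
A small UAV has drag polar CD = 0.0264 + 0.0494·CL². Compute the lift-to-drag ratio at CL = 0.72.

L/D = 13.8

CD = 0.0264 + 0.0494 × 0.72² = 0.05201
L/D = CL/CD = 0.72 / 0.05201 = 13.8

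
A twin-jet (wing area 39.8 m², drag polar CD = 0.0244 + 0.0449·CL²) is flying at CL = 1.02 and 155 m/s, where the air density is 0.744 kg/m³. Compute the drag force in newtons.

D = 25300 N

CD = 0.0244 + 0.0449 × 1.02² = 0.07111
D = ½ρv²S·CD = ½ × 0.744 × 155² × 39.8 × 0.07111 = 25300 N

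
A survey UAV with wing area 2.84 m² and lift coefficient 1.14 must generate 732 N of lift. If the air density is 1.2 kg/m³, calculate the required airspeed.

L = ½ρv²S·CL ⇒ v = √(2L/(ρ·S·CL))
v = √(2 × 732 / (1.2 × 2.84 × 1.14)) = √376.8 = 19.4 m/s

v = 19.4 m/s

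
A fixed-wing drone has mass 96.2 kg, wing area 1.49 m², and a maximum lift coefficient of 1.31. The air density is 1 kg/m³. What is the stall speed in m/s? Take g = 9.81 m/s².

V_stall = 31.1 m/s

Stall occurs when L = W at CL,max. W = mg = 96.2 × 9.81 = 943.7 N.
V_stall = √(2W/(ρ·S·CL,max)) = √(2 × 943.7 / (1 × 1.49 × 1.31))
V_stall = √967 = 31.1 m/s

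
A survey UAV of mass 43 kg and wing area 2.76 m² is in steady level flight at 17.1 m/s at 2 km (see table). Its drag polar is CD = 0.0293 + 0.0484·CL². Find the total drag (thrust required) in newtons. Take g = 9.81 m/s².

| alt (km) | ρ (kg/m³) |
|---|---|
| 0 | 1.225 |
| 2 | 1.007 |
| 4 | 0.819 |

D = 33.1 N

At 2 km, from the table: ρ = 1.007 kg/m³.
Level flight ⇒ L = W = m·g = 43 × 9.81 = 421.83 N.
q = ½ρv² = ½ × 1.007 × 17.1² = 147.2 Pa.
Required CL = L/(qS) = 421.83/(147.2·2.76) = 1.038.
CD = 0.0293 + 0.0484 × 1.038² = 0.08146.
D = q·S·CD = 147.2 × 2.76 × 0.08146 = 33.1 N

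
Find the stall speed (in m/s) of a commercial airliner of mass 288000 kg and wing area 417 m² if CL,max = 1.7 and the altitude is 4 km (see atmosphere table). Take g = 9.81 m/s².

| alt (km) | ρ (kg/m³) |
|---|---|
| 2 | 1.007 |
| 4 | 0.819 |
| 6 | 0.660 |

At 4 km, from the table: ρ = 0.819 kg/m³.
Stall occurs when L = W at CL,max. W = mg = 288000 × 9.81 = 2.825×10^6 N.
From L = ½ρV²S·CL,max = W: V_stall = √(2W/(ρSCL,max)) = √(2·2.825×10^6/(0.819·417·1.7))
V_stall = √9732 = 98.7 m/s

V_stall = 98.7 m/s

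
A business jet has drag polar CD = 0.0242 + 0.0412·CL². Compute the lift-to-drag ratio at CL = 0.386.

L/D = 12.7

CD = 0.0242 + 0.0412 × 0.386² = 0.03034
L/D = CL/CD = 0.386 / 0.03034 = 12.7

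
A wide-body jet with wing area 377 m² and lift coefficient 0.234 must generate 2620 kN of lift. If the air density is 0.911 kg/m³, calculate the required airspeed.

L = ½ρv²S·CL ⇒ v = √(2L/(ρ·S·CL))
v = √(2 × 2.62×10^6 / (0.911 × 377 × 0.234)) = √65200 = 255 m/s

v = 255 m/s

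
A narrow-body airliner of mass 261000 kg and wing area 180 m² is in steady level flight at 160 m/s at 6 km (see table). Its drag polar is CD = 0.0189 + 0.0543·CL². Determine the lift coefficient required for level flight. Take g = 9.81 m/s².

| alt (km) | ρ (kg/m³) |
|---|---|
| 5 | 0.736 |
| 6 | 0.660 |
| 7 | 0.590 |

At 6 km, from the table: ρ = 0.660 kg/m³.
Level flight ⇒ L = W = m·g = 261000 × 9.81 = 2.5604×10^6 N.
Dynamic pressure q = 0.5 × 0.66 × 160² = 8448 Pa.
CL = 2W/(ρv²S) = 2×2.5604×10^6/(0.66×160²×180) = 1.684.

CL = 1.68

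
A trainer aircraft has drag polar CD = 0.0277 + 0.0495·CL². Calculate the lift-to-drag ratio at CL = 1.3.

CD = 0.0277 + 0.0495 × 1.3² = 0.1114
L/D = CL/CD = 1.3 / 0.1114 = 11.7

L/D = 11.7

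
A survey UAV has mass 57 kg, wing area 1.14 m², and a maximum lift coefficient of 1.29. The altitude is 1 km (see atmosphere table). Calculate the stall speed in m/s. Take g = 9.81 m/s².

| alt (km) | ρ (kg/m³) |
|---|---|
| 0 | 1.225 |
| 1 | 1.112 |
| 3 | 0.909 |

At 1 km, from the table: ρ = 1.112 kg/m³.
At stall, lift equals weight: L = W = m·g = 57 × 9.81 = 559.2 N.
V_stall = √(2W/(ρ·S·CL,max)) = √(2 × 559.2 / (1.112 × 1.14 × 1.29))
V_stall = √683.9 = 26.2 m/s

V_stall = 26.2 m/s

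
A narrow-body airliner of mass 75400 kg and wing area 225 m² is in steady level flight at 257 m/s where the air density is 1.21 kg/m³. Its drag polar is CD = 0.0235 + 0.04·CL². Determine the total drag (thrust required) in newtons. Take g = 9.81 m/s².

D = 2.14×10^5 N

Weight W = mg = 75400 × 9.81 = 7.3967×10^5 N; in level flight L = W.
q = ½ρv² = ½ × 1.21 × 257² = 39960 Pa.
Required CL = L/(qS) = 7.3967×10^5/(39960·225) = 0.08227.
CD = 0.0235 + 0.04 × 0.08227² = 0.02377.
D = q·S·CD = 39960 × 225 × 0.02377 = 2.137×10^5 N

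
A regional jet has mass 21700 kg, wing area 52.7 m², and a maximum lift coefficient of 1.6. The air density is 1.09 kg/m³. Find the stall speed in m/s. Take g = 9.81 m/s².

Stall occurs when L = W at CL,max. W = mg = 21700 × 9.81 = 2.129×10^5 N.
V_stall = √(2W/(ρ·S·CL,max)) = √(2 × 2.129×10^5 / (1.09 × 52.7 × 1.6))
V_stall = √4632 = 68.1 m/s

V_stall = 68.1 m/s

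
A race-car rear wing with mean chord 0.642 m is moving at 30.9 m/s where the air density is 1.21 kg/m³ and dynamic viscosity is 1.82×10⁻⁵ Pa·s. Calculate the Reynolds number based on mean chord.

Re = 1.32×10^6

Re = ρ·v·c/μ = 1.21 × 30.9 × 0.642 / (1.82×10⁻⁵) = 1.32×10^6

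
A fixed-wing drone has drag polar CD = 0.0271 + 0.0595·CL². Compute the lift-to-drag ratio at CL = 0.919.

CD = 0.0271 + 0.0595 × 0.919² = 0.07735
L/D = CL/CD = 0.919 / 0.07735 = 11.9

L/D = 11.9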